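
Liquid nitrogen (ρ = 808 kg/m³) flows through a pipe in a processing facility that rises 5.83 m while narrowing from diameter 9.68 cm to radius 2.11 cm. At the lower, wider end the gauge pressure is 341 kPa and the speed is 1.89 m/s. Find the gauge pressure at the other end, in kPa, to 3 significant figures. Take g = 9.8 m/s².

The volume flow rate is constant, so v₂ = (A₁/A₂)v₁ = (73.6/14.0)·1.89 = 9.94 m/s.
Applying Bernoulli between the two ends and solving for P₂: P₂ = P₁ + ½ρ(v₁² − v₂²) − ρgΔh.
P₂ = 341000 + ½·808·(1.89² − 9.94²) − 808·9.8·(+5.83) = 341000 + (-38500) − (46200) = 256000 Pa.

P₂ ≈ 256 kPa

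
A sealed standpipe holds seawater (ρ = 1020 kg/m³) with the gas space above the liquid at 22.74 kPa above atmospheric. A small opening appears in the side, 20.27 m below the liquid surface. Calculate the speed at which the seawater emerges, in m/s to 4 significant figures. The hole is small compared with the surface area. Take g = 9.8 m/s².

21.02 m/s

Take point 1 at the surface (v₁ ≈ 0) and point 2 at the hole (at atmospheric pressure). Bernoulli: P₁ + ρg h = P_atm + ½ρv₂².
With P₁ − P_atm = 22740 Pa, v₂ = √(2gh + 2ΔP/ρ) = √(2·9.8·20.27 + 2·22740/1020) = 21.02 m/s.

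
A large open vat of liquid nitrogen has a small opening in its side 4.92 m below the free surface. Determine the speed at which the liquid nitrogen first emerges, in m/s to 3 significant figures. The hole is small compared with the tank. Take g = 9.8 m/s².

v = 9.82 m/s

Torricelli's result v = √(2gh) gives v = √(2·9.8·4.92) = 9.82 m/s.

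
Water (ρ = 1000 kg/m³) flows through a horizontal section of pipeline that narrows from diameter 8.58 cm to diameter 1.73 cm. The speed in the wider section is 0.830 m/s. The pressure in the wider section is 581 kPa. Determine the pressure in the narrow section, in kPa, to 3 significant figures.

P₂ = 373 kPa

Mass conservation (A₁v₁ = A₂v₂) gives v₂ = 0.830 × 57.8/2.35 = 20.4 m/s.
Along the horizontal streamline, P + ½ρv² is constant.
P₂ = P₁ − ½ρ(v₂² − v₁²) = 581000 − ½·1000·(20.4² − 0.830²) = 581000 − 208000 = 373000 Pa.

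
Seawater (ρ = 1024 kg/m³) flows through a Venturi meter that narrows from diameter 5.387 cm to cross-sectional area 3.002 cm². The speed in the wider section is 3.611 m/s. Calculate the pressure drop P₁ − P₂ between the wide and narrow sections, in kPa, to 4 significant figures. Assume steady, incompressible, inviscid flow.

378.2 kPa

The volume flow rate is constant, so v₂ = (A₁/A₂)v₁ = (22.79/3.002)·3.611 = 27.42 m/s.
With no height change, Bernoulli's equation is P₁ + ½ρv₁² = P₂ + ½ρv₂².
P₁ − P₂ = ½·1024·(27.42² − 3.611²) = ½·1024·738.6 = 378200 Pa.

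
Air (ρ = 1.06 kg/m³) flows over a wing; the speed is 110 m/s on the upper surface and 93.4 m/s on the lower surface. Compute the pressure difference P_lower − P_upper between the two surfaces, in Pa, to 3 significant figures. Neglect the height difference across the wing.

With negligible Δh, P + ½ρv² is constant, so P_low − P_up = ½ρ(v_up² − v_low²).
ΔP = ½·1.06·(110² − 93.4²) = 1790 Pa.

ΔP = 1790 Pa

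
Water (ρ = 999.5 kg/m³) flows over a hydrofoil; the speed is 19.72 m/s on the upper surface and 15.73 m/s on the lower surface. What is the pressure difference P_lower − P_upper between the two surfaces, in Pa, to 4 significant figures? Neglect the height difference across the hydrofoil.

70690 Pa

With negligible Δh, P + ½ρv² is constant, so P_low − P_up = ½ρ(v_up² − v_low²).
ΔP = ½·999.5·(19.72² − 15.73²) = 70690 Pa.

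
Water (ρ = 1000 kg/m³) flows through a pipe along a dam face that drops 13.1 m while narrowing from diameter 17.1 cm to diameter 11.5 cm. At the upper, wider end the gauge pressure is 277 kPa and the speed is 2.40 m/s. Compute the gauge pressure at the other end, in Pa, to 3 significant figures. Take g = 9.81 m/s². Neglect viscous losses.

Mass conservation (A₁v₁ = A₂v₂) gives v₂ = 2.40 × 230/104 = 5.31 m/s.
Energy conservation along the streamline gives P₂ = P₁ − ½ρ(v₂² − v₁²) − ρg(h₂ − h₁).
P₂ = 277000 + ½·1000·(2.40² − 5.31²) − 1000·9.81·(−13.1) = 277000 + (-11200) − (-129000) = 394000 Pa.

P₂ ≈ 394000 Pa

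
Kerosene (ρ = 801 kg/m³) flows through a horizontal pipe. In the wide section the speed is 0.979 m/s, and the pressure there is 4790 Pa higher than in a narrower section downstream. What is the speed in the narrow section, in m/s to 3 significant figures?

v₂ = 3.59 m/s

With h₁ = h₂, rearranging Bernoulli gives v₂ = √(v₁² + 2ΔP/ρ).
v₂ = √(0.979² + 2·4790/801) = √(0.958 + 12.0) = 3.59 m/s.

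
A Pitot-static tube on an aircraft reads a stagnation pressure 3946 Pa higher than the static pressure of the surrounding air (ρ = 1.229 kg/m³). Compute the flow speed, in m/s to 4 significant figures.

The dynamic pressure equals the rise in static pressure at the stagnation point: ΔP = ½ρv².
v = √(2ΔP/ρ) = √(2·3946/1.229) = 80.13 m/s.

v = 80.13 m/s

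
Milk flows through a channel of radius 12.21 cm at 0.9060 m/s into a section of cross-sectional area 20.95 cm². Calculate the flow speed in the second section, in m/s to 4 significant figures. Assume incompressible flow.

Mass conservation (A₁v₁ = A₂v₂) gives v₂ = 0.9060 × 468.4/20.95 = 20.25 m/s.

v₂ = 20.25 m/s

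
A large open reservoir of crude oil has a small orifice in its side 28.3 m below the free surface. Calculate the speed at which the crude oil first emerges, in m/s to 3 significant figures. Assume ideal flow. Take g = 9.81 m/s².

v ≈ 23.6 m/s

Torricelli's result v = √(2gh) gives v = √(2·9.81·28.3) = 23.6 m/s.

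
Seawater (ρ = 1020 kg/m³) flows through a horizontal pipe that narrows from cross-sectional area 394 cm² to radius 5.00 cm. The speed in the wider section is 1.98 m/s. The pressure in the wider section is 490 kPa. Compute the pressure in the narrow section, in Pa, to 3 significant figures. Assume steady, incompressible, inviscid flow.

Continuity gives A₁v₁ = A₂v₂, so v₂ = (394 cm²)/(78.5 cm²) × 1.98 m/s = 9.93 m/s.
The pipe is horizontal, so Bernoulli reduces to P₁ + ½ρv₁² = P₂ + ½ρv₂².
P₂ = P₁ − ½ρ(v₂² − v₁²) = 490000 − ½·1020·(9.93² − 1.98²) = 490000 − 48300 = 442000 Pa.

442000 Pa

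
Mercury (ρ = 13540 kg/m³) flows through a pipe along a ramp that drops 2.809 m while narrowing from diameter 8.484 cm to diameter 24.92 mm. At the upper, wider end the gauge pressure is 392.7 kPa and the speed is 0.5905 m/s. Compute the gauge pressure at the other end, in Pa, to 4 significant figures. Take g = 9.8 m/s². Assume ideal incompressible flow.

Mass conservation (A₁v₁ = A₂v₂) gives v₂ = 0.5905 × 56.53/4.877 = 6.844 m/s.
Bernoulli: P₁ + ½ρv₁² + ρg h₁ = P₂ + ½ρv₂² + ρg h₂, so P₂ = P₁ + ½ρ(v₁² − v₂²) − ρg(h₂ − h₁).
P₂ = 392700 + ½·13540·(0.5905² − 6.844²) − 13540·9.8·(−2.809) = 392700 + (-314800) − (-372700) = 450700 Pa.

P₂ ≈ 450700 Pa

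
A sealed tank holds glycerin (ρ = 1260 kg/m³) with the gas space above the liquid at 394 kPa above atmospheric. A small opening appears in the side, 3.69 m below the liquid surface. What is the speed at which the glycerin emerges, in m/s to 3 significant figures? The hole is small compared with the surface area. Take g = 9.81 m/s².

Take point 1 at the surface (v₁ ≈ 0) and point 2 at the hole (at atmospheric pressure). Bernoulli: P₁ + ρg h = P_atm + ½ρv₂².
With P₁ − P_atm = 394000 Pa, v₂ = √(2gh + 2ΔP/ρ) = √(2·9.81·3.69 + 2·394000/1260) = 26.4 m/s.

v = 26.4 m/s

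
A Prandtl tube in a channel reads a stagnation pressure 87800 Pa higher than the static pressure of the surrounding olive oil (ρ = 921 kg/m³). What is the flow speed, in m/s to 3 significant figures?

Bernoulli between the free stream and the stagnation point: ½ρv² = P_stag − P_static.
v = √(2ΔP/ρ) = √(2·87800/921) = 13.8 m/s.

v ≈ 13.8 m/s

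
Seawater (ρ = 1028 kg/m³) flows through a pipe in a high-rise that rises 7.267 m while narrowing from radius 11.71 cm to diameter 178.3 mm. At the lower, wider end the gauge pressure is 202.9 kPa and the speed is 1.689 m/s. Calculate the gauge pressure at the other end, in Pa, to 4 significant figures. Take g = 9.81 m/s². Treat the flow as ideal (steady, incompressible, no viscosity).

Continuity gives A₁v₁ = A₂v₂, so v₂ = (430.8 cm²)/(249.7 cm²) × 1.689 m/s = 2.914 m/s.
Energy conservation along the streamline gives P₂ = P₁ − ½ρ(v₂² − v₁²) − ρg(h₂ − h₁).
P₂ = 202900 + ½·1028·(1.689² − 2.914²) − 1028·9.81·(+7.267) = 202900 + (-2899) − (73290) = 126700 Pa.

126700 Pa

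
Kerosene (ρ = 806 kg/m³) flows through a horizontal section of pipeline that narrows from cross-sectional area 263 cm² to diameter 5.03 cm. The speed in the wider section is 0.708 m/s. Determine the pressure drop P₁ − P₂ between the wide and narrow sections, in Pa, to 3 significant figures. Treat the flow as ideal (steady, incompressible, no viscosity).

Continuity gives A₁v₁ = A₂v₂, so v₂ = (263 cm²)/(19.9 cm²) × 0.708 m/s = 9.37 m/s.
Along the horizontal streamline, P + ½ρv² is constant.
P₁ − P₂ = ½·806·(9.37² − 0.708²) = ½·806·87.3 = 35200 Pa.

ΔP ≈ 35200 Pa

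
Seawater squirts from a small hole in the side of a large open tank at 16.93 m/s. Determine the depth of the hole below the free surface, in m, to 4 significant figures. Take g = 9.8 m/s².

Torricelli: v = √(2gh), so h = v²/(2g).
h = 16.93²/(2·9.8) = 286.6/19.60 = 14.62 m.

h ≈ 14.62 m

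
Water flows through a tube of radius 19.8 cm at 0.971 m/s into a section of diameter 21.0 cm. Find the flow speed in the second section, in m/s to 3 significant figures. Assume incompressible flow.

The volume flow rate is constant, so v₂ = (A₁/A₂)v₁ = (1230/346)·0.971 = 3.45 m/s.

3.45 m/s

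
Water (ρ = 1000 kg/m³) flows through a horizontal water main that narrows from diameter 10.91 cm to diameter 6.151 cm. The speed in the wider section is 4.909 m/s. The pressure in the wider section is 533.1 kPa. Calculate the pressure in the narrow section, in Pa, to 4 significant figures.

425900 Pa

By continuity, v₂ = v₁·A₁/A₂ = 4.909·(93.48/29.72) = 15.44 m/s.
Bernoulli (h₁ = h₂): P₁ − P₂ = ½ρ(v₂² − v₁²).
P₂ = P₁ − ½ρ(v₂² − v₁²) = 533100 − ½·1000·(15.44² − 4.909²) = 533100 − 107200 = 425900 Pa.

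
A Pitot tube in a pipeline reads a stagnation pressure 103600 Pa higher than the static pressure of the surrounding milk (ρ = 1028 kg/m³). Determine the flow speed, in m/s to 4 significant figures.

Bernoulli between the free stream and the stagnation point: ½ρv² = P_stag − P_static.
v = √(2ΔP/ρ) = √(2·103600/1028) = 14.20 m/s.

v = 14.20 m/s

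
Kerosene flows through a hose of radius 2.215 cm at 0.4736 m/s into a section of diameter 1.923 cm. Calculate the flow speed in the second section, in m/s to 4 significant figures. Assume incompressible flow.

2.513 m/s

Mass conservation (A₁v₁ = A₂v₂) gives v₂ = 0.4736 × 15.41/2.904 = 2.513 m/s.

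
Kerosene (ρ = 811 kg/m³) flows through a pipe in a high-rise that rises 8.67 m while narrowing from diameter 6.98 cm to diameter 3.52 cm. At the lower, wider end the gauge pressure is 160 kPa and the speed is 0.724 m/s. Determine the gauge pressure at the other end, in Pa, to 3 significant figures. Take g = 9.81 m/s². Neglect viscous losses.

Mass conservation (A₁v₁ = A₂v₂) gives v₂ = 0.724 × 38.3/9.73 = 2.85 m/s.
Bernoulli: P₁ + ½ρv₁² + ρg h₁ = P₂ + ½ρv₂² + ρg h₂, so P₂ = P₁ + ½ρ(v₁² − v₂²) − ρg(h₂ − h₁).
P₂ = 160000 + ½·811·(0.724² − 2.85²) − 811·9.81·(+8.67) = 160000 + (-3070) − (69000) = 87900 Pa.

P₂ ≈ 87900 Pa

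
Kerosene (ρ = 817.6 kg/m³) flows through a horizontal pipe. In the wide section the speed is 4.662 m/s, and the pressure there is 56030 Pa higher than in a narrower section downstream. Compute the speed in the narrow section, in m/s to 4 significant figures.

v₂ = 12.60 m/s

With h₁ = h₂, rearranging Bernoulli gives v₂ = √(v₁² + 2ΔP/ρ).
v₂ = √(4.662² + 2·56030/817.6) = √(21.73 + 137.1) = 12.60 m/s.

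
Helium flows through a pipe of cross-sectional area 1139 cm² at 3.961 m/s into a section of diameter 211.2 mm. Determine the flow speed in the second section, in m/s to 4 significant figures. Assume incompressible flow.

12.88 m/s

The volume flow rate is constant, so v₂ = (A₁/A₂)v₁ = (1139/350.3)·3.961 = 12.88 m/s.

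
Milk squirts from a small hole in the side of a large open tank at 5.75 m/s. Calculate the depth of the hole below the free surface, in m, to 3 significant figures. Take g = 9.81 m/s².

Inverting v = √(2gh) gives h = v² / 2g.
h = 5.75²/(2·9.81) = 33.1/19.62 = 1.69 m.

h ≈ 1.69 m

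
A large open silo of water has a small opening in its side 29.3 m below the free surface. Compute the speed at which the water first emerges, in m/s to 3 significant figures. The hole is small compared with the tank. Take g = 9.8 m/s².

v ≈ 24.0 m/s

With the surface at rest and both surface and jet at atmospheric pressure, Bernoulli gives ρg h = ½ρv², so v = √(2gh) = √(2·9.8·29.3) = 24.0 m/s.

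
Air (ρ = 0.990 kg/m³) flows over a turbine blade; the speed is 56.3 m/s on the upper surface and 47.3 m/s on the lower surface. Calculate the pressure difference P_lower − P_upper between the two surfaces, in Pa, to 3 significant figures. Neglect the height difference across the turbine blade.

ΔP ≈ 462 Pa

The pressure is lower where the speed is higher: ΔP = ½ρ(v_up² − v_low²).
ΔP = ½·0.990·(56.3² − 47.3²) = 462 Pa.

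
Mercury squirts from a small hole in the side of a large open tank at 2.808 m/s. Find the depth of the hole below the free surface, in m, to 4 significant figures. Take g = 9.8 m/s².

For a small hole in a large open tank, ½v² = gh, giving h = v²/(2g).
h = 2.808²/(2·9.8) = 7.885/19.60 = 0.4023 m.

h = 0.4023 m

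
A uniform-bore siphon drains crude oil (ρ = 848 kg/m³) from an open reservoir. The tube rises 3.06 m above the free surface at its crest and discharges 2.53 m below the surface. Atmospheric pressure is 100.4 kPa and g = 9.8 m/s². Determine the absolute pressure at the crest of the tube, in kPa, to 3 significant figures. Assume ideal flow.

The outlet speed comes from Torricelli: v = √(2g·2.53) = 7.04 m/s.
With constant cross-section the crest speed equals v; applying Bernoulli from the surface up to the crest, P_top = P_atm − ½ρv² − ρg·h_top.
P_top = 100400 − ½·848·7.04² − 848·9.8·3.06 = 53900 Pa.

P_top = 53.9 kPa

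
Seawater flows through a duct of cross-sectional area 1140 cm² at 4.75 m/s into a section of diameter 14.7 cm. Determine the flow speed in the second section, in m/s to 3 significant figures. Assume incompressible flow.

v₂ ≈ 31.9 m/s

By continuity, v₂ = v₁·A₁/A₂ = 4.75·(1140/170) = 31.9 m/s.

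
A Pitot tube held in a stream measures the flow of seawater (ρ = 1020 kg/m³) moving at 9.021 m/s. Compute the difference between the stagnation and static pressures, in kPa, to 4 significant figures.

Bernoulli between the free stream and the stagnation point: ½ρv² = P_stag − P_static.
ΔP = ½·1020·9.021² = 41500 Pa.

ΔP ≈ 41.50 kPa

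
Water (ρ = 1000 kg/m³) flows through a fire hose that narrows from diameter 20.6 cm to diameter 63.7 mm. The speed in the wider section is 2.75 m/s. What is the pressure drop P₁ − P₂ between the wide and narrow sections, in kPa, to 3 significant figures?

ΔP ≈ 410 kPa

Mass conservation (A₁v₁ = A₂v₂) gives v₂ = 2.75 × 333/31.9 = 28.8 m/s.
Along the horizontal streamline, P + ½ρv² is constant.
P₁ − P₂ = ½·1000·(28.8² − 2.75²) = ½·1000·820 = 410000 Pa.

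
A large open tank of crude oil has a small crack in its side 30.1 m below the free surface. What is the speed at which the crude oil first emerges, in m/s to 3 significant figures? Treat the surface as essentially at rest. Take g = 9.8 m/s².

Bernoulli from surface to hole (P equal, v_surface ≈ 0): v = √(2gh) = √(2×9.8×30.1) = 24.3 m/s.

v ≈ 24.3 m/s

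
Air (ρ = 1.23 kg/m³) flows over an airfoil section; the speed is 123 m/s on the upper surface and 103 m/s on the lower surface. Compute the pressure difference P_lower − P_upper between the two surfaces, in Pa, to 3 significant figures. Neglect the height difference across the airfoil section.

ΔP ≈ 2780 Pa

The pressure is lower where the speed is higher: ΔP = ½ρ(v_up² − v_low²).
ΔP = ½·1.23·(123² − 103²) = 2780 Pa.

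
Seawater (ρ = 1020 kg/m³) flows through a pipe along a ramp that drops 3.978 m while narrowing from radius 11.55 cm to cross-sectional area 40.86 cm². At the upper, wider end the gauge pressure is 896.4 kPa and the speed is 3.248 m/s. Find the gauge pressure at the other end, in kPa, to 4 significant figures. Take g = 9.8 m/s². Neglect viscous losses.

P₂ ≈ 375.5 kPa

Continuity gives A₁v₁ = A₂v₂, so v₂ = (419.1 cm²)/(40.86 cm²) × 3.248 m/s = 33.31 m/s.
Energy conservation along the streamline gives P₂ = P₁ − ½ρ(v₂² − v₁²) − ρg(h₂ − h₁).
P₂ = 896400 + ½·1020·(3.248² − 33.31²) − 1020·9.8·(−3.978) = 896400 + (-560600) − (-39760) = 375500 Pa.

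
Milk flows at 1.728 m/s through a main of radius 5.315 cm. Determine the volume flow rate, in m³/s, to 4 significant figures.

Q = 0.01534 m³/s

Q = A·v = 0.008875 m² × 1.728 m/s = 0.01534 m³/s.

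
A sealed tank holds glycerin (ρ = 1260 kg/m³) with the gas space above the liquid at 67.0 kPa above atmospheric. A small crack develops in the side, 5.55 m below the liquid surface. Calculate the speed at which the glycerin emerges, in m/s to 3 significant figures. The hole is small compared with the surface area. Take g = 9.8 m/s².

v ≈ 14.7 m/s

Take point 1 at the surface (v₁ ≈ 0) and point 2 at the hole (at atmospheric pressure). Bernoulli: P₁ + ρg h = P_atm + ½ρv₂².
With P₁ − P_atm = 67000 Pa, v₂ = √(2gh + 2ΔP/ρ) = √(2·9.8·5.55 + 2·67000/1260) = 14.7 m/s.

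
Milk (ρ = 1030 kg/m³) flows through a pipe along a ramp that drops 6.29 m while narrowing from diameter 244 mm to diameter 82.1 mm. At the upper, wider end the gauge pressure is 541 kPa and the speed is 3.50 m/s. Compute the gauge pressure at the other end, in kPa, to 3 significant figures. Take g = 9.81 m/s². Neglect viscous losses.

P₂ ≈ 119 kPa

The volume flow rate is constant, so v₂ = (A₁/A₂)v₁ = (468/52.9)·3.50 = 30.9 m/s.
Applying Bernoulli between the two ends and solving for P₂: P₂ = P₁ + ½ρ(v₁² − v₂²) − ρgΔh.
P₂ = 541000 + ½·1030·(3.50² − 30.9²) − 1030·9.81·(−6.29) = 541000 + (-486000) − (-63600) = 119000 Pa.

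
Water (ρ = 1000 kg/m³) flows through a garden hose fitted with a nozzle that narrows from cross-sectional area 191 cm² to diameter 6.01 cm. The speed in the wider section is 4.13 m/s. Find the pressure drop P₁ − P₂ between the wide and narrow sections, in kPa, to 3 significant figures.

Mass conservation (A₁v₁ = A₂v₂) gives v₂ = 4.13 × 191/28.4 = 27.8 m/s.
Bernoulli (h₁ = h₂): P₁ − P₂ = ½ρ(v₂² − v₁²).
P₁ − P₂ = ½·1000·(27.8² − 4.13²) = ½·1000·756 = 378000 Pa.

ΔP ≈ 378 kPa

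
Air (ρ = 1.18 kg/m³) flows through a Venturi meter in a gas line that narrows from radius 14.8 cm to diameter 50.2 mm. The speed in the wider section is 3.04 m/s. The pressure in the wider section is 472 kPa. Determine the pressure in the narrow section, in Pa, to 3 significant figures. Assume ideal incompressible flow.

By continuity, v₂ = v₁·A₁/A₂ = 3.04·(688/19.8) = 106 m/s.
Bernoulli (h₁ = h₂): P₁ − P₂ = ½ρ(v₂² − v₁²).
P₂ = P₁ − ½ρ(v₂² − v₁²) = 472000 − ½·1.18·(106² − 3.04²) = 472000 − 6590 = 465000 Pa.

P₂ ≈ 465000 Pa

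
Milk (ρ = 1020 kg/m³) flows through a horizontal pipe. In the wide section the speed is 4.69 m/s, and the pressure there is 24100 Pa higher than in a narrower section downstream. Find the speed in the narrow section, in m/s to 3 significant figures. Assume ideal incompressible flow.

v₂ = 8.32 m/s

With h₁ = h₂, rearranging Bernoulli gives v₂ = √(v₁² + 2ΔP/ρ).
v₂ = √(4.69² + 2·24100/1020) = √(22.0 + 47.3) = 8.32 m/s.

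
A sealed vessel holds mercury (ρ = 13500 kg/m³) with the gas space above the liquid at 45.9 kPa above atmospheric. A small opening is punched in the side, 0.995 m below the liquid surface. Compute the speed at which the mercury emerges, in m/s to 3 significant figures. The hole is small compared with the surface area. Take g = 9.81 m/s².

Take point 1 at the surface (v₁ ≈ 0) and point 2 at the hole (at atmospheric pressure). Bernoulli: P₁ + ρg h = P_atm + ½ρv₂².
With P₁ − P_atm = 45900 Pa, v₂ = √(2gh + 2ΔP/ρ) = √(2·9.81·0.995 + 2·45900/13500) = 5.13 m/s.

v ≈ 5.13 m/s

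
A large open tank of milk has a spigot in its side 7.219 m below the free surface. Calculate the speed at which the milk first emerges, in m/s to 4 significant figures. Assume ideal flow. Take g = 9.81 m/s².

11.90 m/s

The surface is effectively still and both ends are open, so ½v² = gh and v = √(2·9.81·7.219) = 11.90 m/s.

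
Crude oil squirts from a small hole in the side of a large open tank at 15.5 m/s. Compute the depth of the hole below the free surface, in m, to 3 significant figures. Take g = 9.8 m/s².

For a small hole in a large open tank, ½v² = gh, giving h = v²/(2g).
h = 15.5²/(2·9.8) = 240/19.60 = 12.3 m.

h ≈ 12.3 m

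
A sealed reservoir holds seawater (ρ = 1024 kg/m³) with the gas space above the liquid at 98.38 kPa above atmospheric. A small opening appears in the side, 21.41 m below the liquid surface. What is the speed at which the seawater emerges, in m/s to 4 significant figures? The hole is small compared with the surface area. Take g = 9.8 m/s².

Take point 1 at the surface (v₁ ≈ 0) and point 2 at the hole (at atmospheric pressure). Bernoulli: P₁ + ρg h = P_atm + ½ρv₂².
With P₁ − P_atm = 98380 Pa, v₂ = √(2gh + 2ΔP/ρ) = √(2·9.8·21.41 + 2·98380/1024) = 24.73 m/s.

24.73 m/s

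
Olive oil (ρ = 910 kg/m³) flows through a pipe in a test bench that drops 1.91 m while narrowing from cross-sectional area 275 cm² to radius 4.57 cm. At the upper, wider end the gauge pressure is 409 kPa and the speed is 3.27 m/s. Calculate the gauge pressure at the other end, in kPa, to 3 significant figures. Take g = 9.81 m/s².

345 kPa

The volume flow rate is constant, so v₂ = (A₁/A₂)v₁ = (275/65.6)·3.27 = 13.7 m/s.
Applying Bernoulli between the two ends and solving for P₂: P₂ = P₁ + ½ρ(v₁² − v₂²) − ρgΔh.
P₂ = 409000 + ½·910·(3.27² − 13.7²) − 910·9.81·(−1.91) = 409000 + (-80600) − (-17100) = 345000 Pa.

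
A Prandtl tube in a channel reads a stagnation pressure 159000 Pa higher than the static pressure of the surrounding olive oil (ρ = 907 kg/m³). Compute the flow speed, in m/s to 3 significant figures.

v ≈ 18.7 m/s

The dynamic pressure equals the rise in static pressure at the stagnation point: ΔP = ½ρv².
v = √(2ΔP/ρ) = √(2·159000/907) = 18.7 m/s.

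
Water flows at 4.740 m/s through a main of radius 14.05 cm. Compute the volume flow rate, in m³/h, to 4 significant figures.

Q ≈ 1058 m³/h

Q = A·v = 0.06202 m² × 4.740 m/s = 0.2940 m³/s.
Converting: 0.2940 m³/s × 3600 = 1058 m³/h.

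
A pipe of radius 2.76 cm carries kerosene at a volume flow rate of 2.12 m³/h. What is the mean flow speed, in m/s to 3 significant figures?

Q = 2.12 m³/h = 0.000589 m³/s.
v = Q/A = 0.000589 / 0.00239 = 0.246 m/s.

v ≈ 0.246 m/s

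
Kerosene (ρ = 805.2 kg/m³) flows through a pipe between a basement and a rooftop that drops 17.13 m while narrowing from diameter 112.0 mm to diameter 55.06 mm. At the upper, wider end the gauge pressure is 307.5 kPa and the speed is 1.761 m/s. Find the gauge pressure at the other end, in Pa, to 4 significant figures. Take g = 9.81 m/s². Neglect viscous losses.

P₂ ≈ 422700 Pa

The volume flow rate is constant, so v₂ = (A₁/A₂)v₁ = (98.52/23.81)·1.761 = 7.287 m/s.
Applying Bernoulli between the two ends and solving for P₂: P₂ = P₁ + ½ρ(v₁² − v₂²) − ρgΔh.
P₂ = 307500 + ½·805.2·(1.761² − 7.287²) − 805.2·9.81·(−17.13) = 307500 + (-20130) − (-135300) = 422700 Pa.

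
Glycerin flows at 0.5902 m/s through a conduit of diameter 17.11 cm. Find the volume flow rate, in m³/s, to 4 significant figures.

Q ≈ 0.01357 m³/s

Q = A·v = 0.02299 m² × 0.5902 m/s = 0.01357 m³/s.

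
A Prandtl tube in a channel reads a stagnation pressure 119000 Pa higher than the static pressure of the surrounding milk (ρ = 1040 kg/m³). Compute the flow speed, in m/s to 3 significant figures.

15.1 m/s

Bernoulli between the free stream and the stagnation point: ½ρv² = P_stag − P_static.
v = √(2ΔP/ρ) = √(2·119000/1040) = 15.1 m/s.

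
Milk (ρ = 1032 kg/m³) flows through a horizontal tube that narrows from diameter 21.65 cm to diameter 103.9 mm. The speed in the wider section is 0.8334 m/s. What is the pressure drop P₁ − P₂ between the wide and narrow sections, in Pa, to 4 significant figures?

Mass conservation (A₁v₁ = A₂v₂) gives v₂ = 0.8334 × 368.1/84.79 = 3.619 m/s.
With no height change, Bernoulli's equation is P₁ + ½ρv₁² = P₂ + ½ρv₂².
P₁ − P₂ = ½·1032·(3.619² − 0.8334²) = ½·1032·12.40 = 6398 Pa.

ΔP ≈ 6398 Pa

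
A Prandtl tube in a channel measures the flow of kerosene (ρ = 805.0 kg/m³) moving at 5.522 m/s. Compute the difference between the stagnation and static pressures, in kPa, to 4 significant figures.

The dynamic pressure equals the rise in static pressure at the stagnation point: ΔP = ½ρv².
ΔP = ½·805.0·5.522² = 12270 Pa.

12.27 kPa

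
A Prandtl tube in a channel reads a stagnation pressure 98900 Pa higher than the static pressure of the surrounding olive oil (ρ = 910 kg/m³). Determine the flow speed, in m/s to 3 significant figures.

14.7 m/s

The dynamic pressure equals the rise in static pressure at the stagnation point: ΔP = ½ρv².
v = √(2ΔP/ρ) = √(2·98900/910) = 14.7 m/s.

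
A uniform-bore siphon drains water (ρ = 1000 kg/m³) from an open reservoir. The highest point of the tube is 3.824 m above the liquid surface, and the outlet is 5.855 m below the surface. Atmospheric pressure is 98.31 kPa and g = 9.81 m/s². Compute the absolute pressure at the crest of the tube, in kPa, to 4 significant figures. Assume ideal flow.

Bernoulli surface→outlet gives ½v² = g·h_out, so v = √(2·9.81·5.855) = 10.72 m/s.
Continuity keeps v the same throughout the tube; from surface to crest, P_atm + 0 = P_top + ½ρv² + ρg·h_top.
P_top = 98310 − ½·1000·10.72² − 1000·9.81·3.824 = 3359 Pa.

3.359 kPa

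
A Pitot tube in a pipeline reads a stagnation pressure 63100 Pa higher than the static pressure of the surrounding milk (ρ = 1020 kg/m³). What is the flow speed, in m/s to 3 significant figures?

v ≈ 11.1 m/s

At the stagnation point the flow is brought to rest, so Bernoulli gives P_stag − P_static = ½ρv².
v = √(2ΔP/ρ) = √(2·63100/1020) = 11.1 m/s.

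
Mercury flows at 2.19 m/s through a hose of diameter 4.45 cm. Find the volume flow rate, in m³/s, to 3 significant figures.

0.00341 m³/s

Q = A·v = 0.00156 m² × 2.19 m/s = 0.00341 m³/s.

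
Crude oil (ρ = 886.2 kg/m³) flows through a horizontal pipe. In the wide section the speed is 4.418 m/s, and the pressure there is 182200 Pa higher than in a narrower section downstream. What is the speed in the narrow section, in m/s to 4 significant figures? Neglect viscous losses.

v₂ ≈ 20.75 m/s

Along the level pipe P + ½ρv² is conserved, hence v₂² = v₁² + 2(P₁ − P₂)/ρ.
v₂ = √(4.418² + 2·182200/886.2) = √(19.52 + 411.2) = 20.75 m/s.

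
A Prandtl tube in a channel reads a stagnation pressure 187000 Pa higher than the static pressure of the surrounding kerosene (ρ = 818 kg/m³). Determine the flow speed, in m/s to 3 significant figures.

The dynamic pressure equals the rise in static pressure at the stagnation point: ΔP = ½ρv².
v = √(2ΔP/ρ) = √(2·187000/818) = 21.4 m/s.

v = 21.4 m/s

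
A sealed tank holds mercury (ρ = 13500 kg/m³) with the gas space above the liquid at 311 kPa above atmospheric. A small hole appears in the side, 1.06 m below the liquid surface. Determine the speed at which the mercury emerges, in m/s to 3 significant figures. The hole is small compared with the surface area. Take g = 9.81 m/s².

v ≈ 8.18 m/s

Take point 1 at the surface (v₁ ≈ 0) and point 2 at the hole (at atmospheric pressure). Bernoulli: P₁ + ρg h = P_atm + ½ρv₂².
With P₁ − P_atm = 311000 Pa, v₂ = √(2gh + 2ΔP/ρ) = √(2·9.81·1.06 + 2·311000/13500) = 8.18 m/s.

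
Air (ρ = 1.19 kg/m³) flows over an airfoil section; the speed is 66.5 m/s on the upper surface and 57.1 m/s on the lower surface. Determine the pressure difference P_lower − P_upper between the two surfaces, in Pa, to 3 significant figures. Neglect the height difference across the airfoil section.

ΔP ≈ 691 Pa

With negligible Δh, P + ½ρv² is constant, so P_low − P_up = ½ρ(v_up² − v_low²).
ΔP = ½·1.19·(66.5² − 57.1²) = 691 Pa.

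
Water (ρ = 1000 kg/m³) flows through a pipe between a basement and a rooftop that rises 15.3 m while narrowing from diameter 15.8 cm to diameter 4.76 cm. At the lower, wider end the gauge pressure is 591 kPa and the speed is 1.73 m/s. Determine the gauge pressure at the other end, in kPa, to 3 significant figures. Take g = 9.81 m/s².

261 kPa

By continuity, v₂ = v₁·A₁/A₂ = 1.73·(196/17.8) = 19.1 m/s.
Applying Bernoulli between the two ends and solving for P₂: P₂ = P₁ + ½ρ(v₁² − v₂²) − ρgΔh.
P₂ = 591000 + ½·1000·(1.73² − 19.1²) − 1000·9.81·(+15.3) = 591000 + (-180000) − (150000) = 261000 Pa.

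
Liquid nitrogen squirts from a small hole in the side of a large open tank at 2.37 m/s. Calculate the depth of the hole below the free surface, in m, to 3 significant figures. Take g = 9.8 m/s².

Inverting v = √(2gh) gives h = v² / 2g.
h = 2.37²/(2·9.8) = 5.62/19.60 = 0.287 m.

0.287 m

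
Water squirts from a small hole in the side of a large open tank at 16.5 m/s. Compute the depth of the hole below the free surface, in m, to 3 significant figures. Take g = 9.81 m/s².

Inverting v = √(2gh) gives h = v² / 2g.
h = 16.5²/(2·9.81) = 272/19.62 = 13.9 m.

h = 13.9 m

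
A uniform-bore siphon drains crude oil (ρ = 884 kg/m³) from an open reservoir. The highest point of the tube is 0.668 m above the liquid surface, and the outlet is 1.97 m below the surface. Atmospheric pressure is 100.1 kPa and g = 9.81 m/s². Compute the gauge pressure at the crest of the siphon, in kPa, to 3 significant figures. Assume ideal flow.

P_gauge ≈ -22.9 kPa

Bernoulli surface→outlet gives ½v² = g·h_out, so v = √(2·9.81·1.97) = 6.22 m/s.
The bore is uniform, so the speed at the crest is the same v. Bernoulli surface→crest: P_atm = P_top + ½ρv² + ρg·h_top.
P_top = 100100 − ½·884·6.22² − 884·9.81·0.668 = 77200 Pa. So P_gauge = P_top − P_atm = -22900 Pa.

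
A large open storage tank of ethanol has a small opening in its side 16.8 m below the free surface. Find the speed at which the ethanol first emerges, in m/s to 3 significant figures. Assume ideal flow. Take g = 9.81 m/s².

Torricelli's result v = √(2gh) gives v = √(2·9.81·16.8) = 18.2 m/s.

v = 18.2 m/s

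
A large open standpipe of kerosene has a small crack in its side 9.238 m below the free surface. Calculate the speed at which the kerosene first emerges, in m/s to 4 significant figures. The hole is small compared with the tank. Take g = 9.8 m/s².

v ≈ 13.46 m/s

Bernoulli from surface to hole (P equal, v_surface ≈ 0): v = √(2gh) = √(2×9.8×9.238) = 13.46 m/s.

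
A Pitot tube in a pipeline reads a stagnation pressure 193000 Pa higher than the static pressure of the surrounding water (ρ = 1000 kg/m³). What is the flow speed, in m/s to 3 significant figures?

v ≈ 19.6 m/s

At the stagnation point the flow is brought to rest, so Bernoulli gives P_stag − P_static = ½ρv².
v = √(2ΔP/ρ) = √(2·193000/1000) = 19.6 m/s.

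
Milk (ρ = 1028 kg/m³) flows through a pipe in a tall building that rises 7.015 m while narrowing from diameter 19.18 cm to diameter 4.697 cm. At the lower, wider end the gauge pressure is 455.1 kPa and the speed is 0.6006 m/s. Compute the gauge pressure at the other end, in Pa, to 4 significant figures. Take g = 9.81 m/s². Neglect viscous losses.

P₂ ≈ 333000 Pa

The volume flow rate is constant, so v₂ = (A₁/A₂)v₁ = (288.9/17.33)·0.6006 = 10.01 m/s.
Bernoulli: P₁ + ½ρv₁² + ρg h₁ = P₂ + ½ρv₂² + ρg h₂, so P₂ = P₁ + ½ρ(v₁² − v₂²) − ρg(h₂ − h₁).
P₂ = 455100 + ½·1028·(0.6006² − 10.01²) − 1028·9.81·(+7.015) = 455100 + (-51370) − (70740) = 333000 Pa.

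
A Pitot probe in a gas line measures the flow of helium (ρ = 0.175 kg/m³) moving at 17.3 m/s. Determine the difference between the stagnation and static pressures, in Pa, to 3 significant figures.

Bernoulli between the free stream and the stagnation point: ½ρv² = P_stag − P_static.
ΔP = ½·0.175·17.3² = 26.2 Pa.

ΔP = 26.2 Pa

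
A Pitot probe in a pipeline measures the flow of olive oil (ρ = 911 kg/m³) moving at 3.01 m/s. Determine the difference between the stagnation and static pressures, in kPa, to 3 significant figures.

4.13 kPa

The dynamic pressure equals the rise in static pressure at the stagnation point: ΔP = ½ρv².
ΔP = ½·911·3.01² = 4130 Pa.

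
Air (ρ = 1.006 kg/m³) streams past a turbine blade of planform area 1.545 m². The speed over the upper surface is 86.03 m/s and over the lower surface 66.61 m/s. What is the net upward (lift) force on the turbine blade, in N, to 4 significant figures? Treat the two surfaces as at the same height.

With equal heights on the two surfaces, Bernoulli gives P_lower − P_upper = ½ρ(v_upper² − v_lower²).
ΔP = ½·1.006·(86.03² − 66.61²) = 1491 Pa.
Lift = ΔP · A = 1491 × 1.545 = 2304 N.

F = 2304 N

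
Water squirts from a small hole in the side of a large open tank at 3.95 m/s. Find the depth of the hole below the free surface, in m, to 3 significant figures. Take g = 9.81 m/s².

h = 0.795 m

For a small hole in a large open tank, ½v² = gh, giving h = v²/(2g).
h = 3.95²/(2·9.81) = 15.6/19.62 = 0.795 m.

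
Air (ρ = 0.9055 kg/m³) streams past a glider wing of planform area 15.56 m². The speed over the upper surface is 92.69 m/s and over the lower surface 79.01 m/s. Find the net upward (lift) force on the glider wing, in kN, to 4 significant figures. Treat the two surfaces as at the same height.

16.55 kN

From P + ½ρv² = const at equal height, P_low − P_up = ½ρ(v_up² − v_low²).
ΔP = ½·0.9055·(92.69² − 79.01²) = 1063 Pa.
Lift = ΔP · A = 1063 × 15.56 = 16550 N.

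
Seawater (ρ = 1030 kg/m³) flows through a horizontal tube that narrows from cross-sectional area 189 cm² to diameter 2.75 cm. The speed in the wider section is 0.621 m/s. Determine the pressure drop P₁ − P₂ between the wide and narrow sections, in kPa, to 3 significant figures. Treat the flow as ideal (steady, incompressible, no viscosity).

Mass conservation (A₁v₁ = A₂v₂) gives v₂ = 0.621 × 189/5.94 = 19.8 m/s.
The pipe is horizontal, so Bernoulli reduces to P₁ + ½ρv₁² = P₂ + ½ρv₂².
P₁ − P₂ = ½·1030·(19.8² − 0.621²) = ½·1030·390 = 201000 Pa.

ΔP ≈ 201 kPa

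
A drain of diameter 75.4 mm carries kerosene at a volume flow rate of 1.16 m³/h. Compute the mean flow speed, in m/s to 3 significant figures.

v ≈ 0.0722 m/s

Q = 1.16 m³/h = 0.000322 m³/s.
v = Q/A = 0.000322 / 0.00447 = 0.0722 m/s.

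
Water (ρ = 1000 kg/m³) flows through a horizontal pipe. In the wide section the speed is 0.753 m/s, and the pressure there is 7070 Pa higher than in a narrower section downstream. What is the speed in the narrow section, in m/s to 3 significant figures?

With h₁ = h₂, rearranging Bernoulli gives v₂ = √(v₁² + 2ΔP/ρ).
v₂ = √(0.753² + 2·7070/1000) = √(0.567 + 14.1) = 3.83 m/s.

v₂ ≈ 3.83 m/s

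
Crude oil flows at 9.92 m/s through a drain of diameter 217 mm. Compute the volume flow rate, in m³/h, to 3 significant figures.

1320 m³/h

Q = A·v = 0.0370 m² × 9.92 m/s = 0.367 m³/s.
Converting: 0.367 m³/s × 3600 = 1320 m³/h.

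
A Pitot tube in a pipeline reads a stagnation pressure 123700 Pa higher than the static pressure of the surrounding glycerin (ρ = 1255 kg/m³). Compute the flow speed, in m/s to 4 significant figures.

The dynamic pressure equals the rise in static pressure at the stagnation point: ΔP = ½ρv².
v = √(2ΔP/ρ) = √(2·123700/1255) = 14.04 m/s.

v ≈ 14.04 m/s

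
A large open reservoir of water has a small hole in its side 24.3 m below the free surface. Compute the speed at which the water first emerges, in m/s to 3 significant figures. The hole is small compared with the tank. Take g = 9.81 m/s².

The surface is effectively still and both ends are open, so ½v² = gh and v = √(2·9.81·24.3) = 21.8 m/s.

v = 21.8 m/s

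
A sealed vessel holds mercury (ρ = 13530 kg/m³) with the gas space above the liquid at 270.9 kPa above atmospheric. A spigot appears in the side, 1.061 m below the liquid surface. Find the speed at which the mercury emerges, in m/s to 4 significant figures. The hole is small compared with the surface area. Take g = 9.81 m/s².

Take point 1 at the surface (v₁ ≈ 0) and point 2 at the hole (at atmospheric pressure). Bernoulli: P₁ + ρg h = P_atm + ½ρv₂².
With P₁ − P_atm = 270900 Pa, v₂ = √(2gh + 2ΔP/ρ) = √(2·9.81·1.061 + 2·270900/13530) = 7.801 m/s.

v ≈ 7.801 m/s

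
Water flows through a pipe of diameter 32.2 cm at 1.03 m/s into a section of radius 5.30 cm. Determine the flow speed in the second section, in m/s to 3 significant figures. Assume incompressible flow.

v₂ = 9.50 m/s

Mass conservation (A₁v₁ = A₂v₂) gives v₂ = 1.03 × 814/88.2 = 9.50 m/s.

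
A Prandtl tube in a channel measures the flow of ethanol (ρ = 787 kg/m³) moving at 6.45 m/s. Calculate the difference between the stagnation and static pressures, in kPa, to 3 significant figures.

ΔP ≈ 16.4 kPa

At the stagnation point the flow is brought to rest, so Bernoulli gives P_stag − P_static = ½ρv².
ΔP = ½·787·6.45² = 16400 Pa.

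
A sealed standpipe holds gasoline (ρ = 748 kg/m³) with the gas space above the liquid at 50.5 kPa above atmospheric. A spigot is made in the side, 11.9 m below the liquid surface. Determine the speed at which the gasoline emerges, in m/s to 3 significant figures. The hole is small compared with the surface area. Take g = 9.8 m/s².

Take point 1 at the surface (v₁ ≈ 0) and point 2 at the hole (at atmospheric pressure). Bernoulli: P₁ + ρg h = P_atm + ½ρv₂².
With P₁ − P_atm = 50500 Pa, v₂ = √(2gh + 2ΔP/ρ) = √(2·9.8·11.9 + 2·50500/748) = 19.2 m/s.

v ≈ 19.2 m/s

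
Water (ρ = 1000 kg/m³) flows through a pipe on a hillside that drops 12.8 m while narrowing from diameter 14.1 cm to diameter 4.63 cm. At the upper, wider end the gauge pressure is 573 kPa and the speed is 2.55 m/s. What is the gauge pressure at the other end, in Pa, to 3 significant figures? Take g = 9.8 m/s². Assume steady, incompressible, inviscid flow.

P₂ = 422000 Pa

Continuity gives A₁v₁ = A₂v₂, so v₂ = (156 cm²)/(16.8 cm²) × 2.55 m/s = 23.6 m/s.
Energy conservation along the streamline gives P₂ = P₁ − ½ρ(v₂² − v₁²) − ρg(h₂ − h₁).
P₂ = 573000 + ½·1000·(2.55² − 23.6²) − 1000·9.8·(−12.8) = 573000 + (-276000) − (-125000) = 422000 Pa.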